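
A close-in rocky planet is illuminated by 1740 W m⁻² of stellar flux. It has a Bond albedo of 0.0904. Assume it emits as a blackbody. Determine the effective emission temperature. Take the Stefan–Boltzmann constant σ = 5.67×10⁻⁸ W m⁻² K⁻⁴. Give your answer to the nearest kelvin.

289 K

Averaging over the sphere, the absorbed flux is S(1−α)/4 = 395.7 W m⁻².
Set σT⁴ = 395.7 → T = (395.7/σ)^(1/4) = 289.0 K.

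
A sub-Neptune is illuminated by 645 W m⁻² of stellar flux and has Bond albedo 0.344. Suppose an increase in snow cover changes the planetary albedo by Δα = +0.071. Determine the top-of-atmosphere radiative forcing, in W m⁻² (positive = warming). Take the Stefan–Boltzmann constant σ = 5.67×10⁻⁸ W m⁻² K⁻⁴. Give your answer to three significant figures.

-11.4 W m⁻²

The change in absorbed flux is Δ[S(1−α)/4] = −SΔα/4 = -11.45 W m⁻².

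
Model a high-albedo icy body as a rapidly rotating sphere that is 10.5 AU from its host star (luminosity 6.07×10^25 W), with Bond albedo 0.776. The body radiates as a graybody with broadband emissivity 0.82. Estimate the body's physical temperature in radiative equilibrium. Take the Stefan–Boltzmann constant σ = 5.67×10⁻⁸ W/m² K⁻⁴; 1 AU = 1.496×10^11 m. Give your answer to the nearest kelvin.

39 K

d = 10.5 × 1.496×10^11 m = 1.571×10^12 m.
Flux at the orbit: S = L/(4πd²) = 6.07×10^25/(4π·(1.57×10^12)²) = 1.958 W/m².
Absorbed flux (global mean): S(1−α)/4 = 1.958·0.224/4 = 0.1096 W/m².
Radiative balance εσT⁴ = 0.1096 gives T = [0.1096/(0.82·σ)]^(1/4) = 39.19 K.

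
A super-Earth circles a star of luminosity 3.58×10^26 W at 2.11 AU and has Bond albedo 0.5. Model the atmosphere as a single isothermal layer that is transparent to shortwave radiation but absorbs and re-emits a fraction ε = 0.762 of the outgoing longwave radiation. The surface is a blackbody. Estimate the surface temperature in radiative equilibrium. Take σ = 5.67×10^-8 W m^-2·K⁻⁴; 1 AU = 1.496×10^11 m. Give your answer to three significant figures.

d = 2.11 × 1.496×10^11 m = 3.157×10^11 m.
Flux at the orbit: S = L/(4πd²) = 3.58×10^26/(4π·(3.16×10^11)²) = 285.9 W m^-2.
At the top of the atmosphere, σT_e⁴ = S(1−α)/4 = 35.74 W m^-2, giving T_e = 158.5 K.
The surface balance (absorbed SW + ε·downward IR = σT_s⁴) with T_a⁴ = T_s⁴/2 reduces to T_s = T_e·[2/(2−ε)]^¼ = 178.6 K.

179 K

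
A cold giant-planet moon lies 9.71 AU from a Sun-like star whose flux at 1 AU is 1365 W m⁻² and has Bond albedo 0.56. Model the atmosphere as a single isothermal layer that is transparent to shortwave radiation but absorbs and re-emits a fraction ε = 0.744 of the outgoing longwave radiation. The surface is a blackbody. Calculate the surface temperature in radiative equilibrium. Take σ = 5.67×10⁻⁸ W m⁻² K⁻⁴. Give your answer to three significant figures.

81.8 kelvin

Flux at the orbit: S = 1365/(9.71)² = 14.48 W m⁻².
Effective emission temperature (TOA balance): σT_e⁴ = S(1−α)/4 = 1.593 W m⁻² → T_e = 72.80 K.
For a single slab of emissivity ε, T_s⁴ = 2T_e⁴/(2−ε); thus T_s = 72.80·(1.592)^(1/4) = 81.78 K.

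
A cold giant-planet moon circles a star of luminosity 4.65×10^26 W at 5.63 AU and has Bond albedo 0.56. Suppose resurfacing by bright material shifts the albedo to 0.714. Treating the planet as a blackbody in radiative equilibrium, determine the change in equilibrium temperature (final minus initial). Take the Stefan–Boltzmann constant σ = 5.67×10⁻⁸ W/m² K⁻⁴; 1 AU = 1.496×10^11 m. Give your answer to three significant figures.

Orbital distance: d = 5.63 AU = 8.422×10^11 m.
S = L/(4πd²) = 52.16 W/m².
Initial: T₁ = [S(1−0.56)/(4σ)]^(1/4) = 100.3 K.
With α = 0.714, T₂ = 90.06 K.
Change: 90.06 − 100.3 = -10.24 K.

-10.2 kelvin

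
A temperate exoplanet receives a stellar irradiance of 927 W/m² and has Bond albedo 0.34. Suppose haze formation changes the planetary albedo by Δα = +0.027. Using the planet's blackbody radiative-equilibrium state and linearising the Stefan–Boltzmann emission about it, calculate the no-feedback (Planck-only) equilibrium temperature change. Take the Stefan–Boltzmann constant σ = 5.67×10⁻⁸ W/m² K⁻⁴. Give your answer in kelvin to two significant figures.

-2.3 K

Reference equilibrium: T_e = [S(1−α)/(4σ)]^(1/4) = 227.9 K.
ΔF = −(S/4)Δα = −(927.0/4)×(+0.027) = -6.257 W/m².
Linearising σT⁴ gives d(σT⁴)/dT = 4σT_e³ = 2.685 W/m² per K.
Hence the no-feedback warming is ΔF/(4σT_e³) = -2.33 K.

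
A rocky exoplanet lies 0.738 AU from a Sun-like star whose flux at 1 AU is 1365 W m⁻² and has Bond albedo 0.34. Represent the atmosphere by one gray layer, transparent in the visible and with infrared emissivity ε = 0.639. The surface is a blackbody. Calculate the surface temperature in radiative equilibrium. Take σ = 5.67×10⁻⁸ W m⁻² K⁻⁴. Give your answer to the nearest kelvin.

322 kelvin

By the inverse-square law, S = 1365/0.738² = 2506 W m⁻².
At the top of the atmosphere, σT_e⁴ = S(1−α)/4 = 413.5 W m⁻², giving T_e = 292.2 K.
The surface balance (absorbed SW + ε·downward IR = σT_s⁴) with T_a⁴ = T_s⁴/2 reduces to T_s = T_e·[2/(2−ε)]^¼ = 321.8 K.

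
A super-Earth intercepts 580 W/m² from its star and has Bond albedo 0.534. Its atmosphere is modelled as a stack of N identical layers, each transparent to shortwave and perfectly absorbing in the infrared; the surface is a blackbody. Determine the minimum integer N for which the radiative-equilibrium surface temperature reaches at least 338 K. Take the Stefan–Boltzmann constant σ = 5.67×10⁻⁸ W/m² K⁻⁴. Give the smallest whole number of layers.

Top-of-atmosphere balance: σT_e⁴ = S(1−α)/4 = 67.57 W/m² → T_e = 185.8 K.
Since T_s⁴ = (N+1)T_e⁴, we need N ≥ (T_s/T_e)⁴ − 1 = 9.952.
So N ≥ 9.952; the smallest integer is N = 10.

10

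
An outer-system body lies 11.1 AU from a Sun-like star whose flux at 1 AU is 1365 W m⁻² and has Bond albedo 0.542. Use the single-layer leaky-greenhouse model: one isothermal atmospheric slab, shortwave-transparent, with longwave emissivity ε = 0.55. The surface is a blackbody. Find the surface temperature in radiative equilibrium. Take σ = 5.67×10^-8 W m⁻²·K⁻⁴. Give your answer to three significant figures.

Irradiance scales as 1/d², so S = 1365 W m⁻² × (1/11.1)² = 11.08 W m⁻².
Effective emission temperature (TOA balance): σT_e⁴ = S(1−α)/4 = 1.269 W m⁻² → T_e = 68.77 K.
The surface balance (absorbed SW + ε·downward IR = σT_s⁴) with T_a⁴ = T_s⁴/2 reduces to T_s = T_e·[2/(2−ε)]^¼ = 74.53 K.

74.5 kelvin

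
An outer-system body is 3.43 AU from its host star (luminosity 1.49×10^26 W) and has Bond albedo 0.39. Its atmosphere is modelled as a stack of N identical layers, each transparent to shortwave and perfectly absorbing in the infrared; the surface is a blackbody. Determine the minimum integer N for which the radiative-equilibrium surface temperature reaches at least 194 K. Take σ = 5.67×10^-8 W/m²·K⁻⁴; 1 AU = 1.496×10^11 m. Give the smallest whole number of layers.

11

Orbital distance: d = 3.43 AU = 5.131×10^11 m.
S = L/(4πd²) = 45.03 W/m².
The effective emission temperature is T_e = [S(1−α)/(4σ)]^¼ = 104.9 K.
T_s = (N+1)^(1/4)·T_e ≥ 194 K requires N+1 ≥ (T_s/T_e)⁴ = (194/104.9)⁴ = 11.695.
Rounding up, N = 11.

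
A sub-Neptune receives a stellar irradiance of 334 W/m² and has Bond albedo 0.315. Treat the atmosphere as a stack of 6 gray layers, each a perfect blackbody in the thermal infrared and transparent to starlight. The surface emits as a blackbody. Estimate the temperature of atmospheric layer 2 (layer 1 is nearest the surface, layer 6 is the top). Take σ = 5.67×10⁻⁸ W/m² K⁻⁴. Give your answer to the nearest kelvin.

266 K

The effective emission temperature is T_e = [S(1−α)/(4σ)]^¼ = 178.2 K.
Each opaque layer satisfies 2T_j⁴ = T_{j−1}⁴ + T_{j+1}⁴, giving T_k⁴ = (N+1−k)T_e⁴.
T_2 = (5)^(1/4)·178.2 = 266.5 K.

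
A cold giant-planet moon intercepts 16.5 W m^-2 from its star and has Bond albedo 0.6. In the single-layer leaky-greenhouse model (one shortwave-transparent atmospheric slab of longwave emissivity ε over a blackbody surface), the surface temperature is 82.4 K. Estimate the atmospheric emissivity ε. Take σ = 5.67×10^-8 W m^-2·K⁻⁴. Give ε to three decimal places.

First, T_e = [16.50·(1−0.6)/(4σ)]^(1/4) = 73.45 K.
Since (2−ε)/2 = (T_e/T_s)⁴ = 0.6312, ε = 0.7375.

0.738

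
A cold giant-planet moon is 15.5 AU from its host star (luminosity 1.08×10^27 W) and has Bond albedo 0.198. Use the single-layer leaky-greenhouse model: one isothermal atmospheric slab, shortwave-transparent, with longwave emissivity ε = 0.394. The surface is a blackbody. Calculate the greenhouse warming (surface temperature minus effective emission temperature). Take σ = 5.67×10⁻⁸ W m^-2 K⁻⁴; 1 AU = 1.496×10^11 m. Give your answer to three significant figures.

4.89 K

d = 15.5 × 1.496×10^11 m = 2.319×10^12 m.
S = L/(4πd²) = 15.98 W m^-2.
Effective emission temperature (TOA balance): σT_e⁴ = S(1−α)/4 = 3.205 W m^-2 → T_e = 86.71 K.
For a single slab of emissivity ε, T_s⁴ = 2T_e⁴/(2−ε); thus T_s = 86.71·(1.245)^(1/4) = 91.60 K.
T_s − T_e = 91.60 − 86.71 = 4.889 K.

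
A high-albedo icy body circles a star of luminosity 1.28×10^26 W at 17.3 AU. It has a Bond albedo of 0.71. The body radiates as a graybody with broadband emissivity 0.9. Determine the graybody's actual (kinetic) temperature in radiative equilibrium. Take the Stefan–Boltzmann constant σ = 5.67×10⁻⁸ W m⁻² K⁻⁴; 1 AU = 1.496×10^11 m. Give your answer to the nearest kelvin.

38 K

Orbital distance: d = 17.3 AU = 2.588×10^12 m.
S = L/(4πd²) = 1.521 W m⁻².
Absorbed flux (global mean): S(1−α)/4 = 1.521·0.29/4 = 0.1103 W m⁻².
Equating to εσT⁴ with ε = 0.9: T = (0.1103/0.9σ)^(1/4) = 38.34 K.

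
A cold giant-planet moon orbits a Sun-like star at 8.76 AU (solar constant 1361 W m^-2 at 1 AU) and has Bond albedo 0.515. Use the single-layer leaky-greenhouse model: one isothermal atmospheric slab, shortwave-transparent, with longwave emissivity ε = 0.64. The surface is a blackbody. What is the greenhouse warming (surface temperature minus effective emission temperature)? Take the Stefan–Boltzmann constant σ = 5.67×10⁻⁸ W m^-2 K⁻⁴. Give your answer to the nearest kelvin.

8 kelvin

Irradiance scales as 1/d², so S = 1361 W m^-2 × (1/8.76)² = 17.74 W m^-2.
The planet radiates to space at T_e = [S(1−α)/(4σ)]^(1/4) = 78.48 K.
Surface balance with a leaky layer gives σT_s⁴ = σT_e⁴·2/(2−ε), so T_s = T_e·[2/(2−0.64)]^(1/4) = 86.42 K.
T_s − T_e = 86.42 − 78.48 = 7.943 K.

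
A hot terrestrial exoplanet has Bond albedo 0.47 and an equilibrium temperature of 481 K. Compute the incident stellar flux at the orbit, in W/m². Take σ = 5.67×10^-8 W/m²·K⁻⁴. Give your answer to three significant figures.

22900 W/m²

From S(1−α)/4 = σT⁴: S = 4σT⁴/(1−α).
σT⁴ = 5.67×10⁻⁸·(481)⁴ = 3035 W/m².
So S = 4×3035/(1−0.47) = 22910 W/m².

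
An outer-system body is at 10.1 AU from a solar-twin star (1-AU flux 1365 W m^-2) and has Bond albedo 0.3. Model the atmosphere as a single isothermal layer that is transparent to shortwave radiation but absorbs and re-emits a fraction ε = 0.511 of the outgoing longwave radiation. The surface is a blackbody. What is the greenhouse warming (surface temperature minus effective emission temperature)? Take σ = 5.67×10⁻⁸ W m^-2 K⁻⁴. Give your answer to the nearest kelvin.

6 kelvin

By the inverse-square law, S = 1365/10.1² = 13.38 W m^-2.
The planet radiates to space at T_e = [S(1−α)/(4σ)]^(1/4) = 80.17 K.
For a single slab of emissivity ε, T_s⁴ = 2T_e⁴/(2−ε); thus T_s = 80.17·(1.343)^(1/4) = 86.30 K.
Greenhouse warming: T_s − T_e = 6.137 K.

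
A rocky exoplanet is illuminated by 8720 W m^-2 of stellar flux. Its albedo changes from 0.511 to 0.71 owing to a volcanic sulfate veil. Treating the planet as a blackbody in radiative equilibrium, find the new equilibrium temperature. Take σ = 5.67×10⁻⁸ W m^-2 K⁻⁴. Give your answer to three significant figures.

325 K

New equilibrium: T₂ = [(1−0.71)·8720/(4σ)]^(1/4) = 325.0 K.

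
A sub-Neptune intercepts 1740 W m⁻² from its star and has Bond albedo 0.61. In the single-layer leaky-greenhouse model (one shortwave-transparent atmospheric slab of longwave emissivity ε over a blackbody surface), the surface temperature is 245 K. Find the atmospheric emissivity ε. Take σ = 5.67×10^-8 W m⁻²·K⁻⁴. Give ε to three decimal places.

TOA balance gives T_e = 233.9 K.
T_s⁴ = T_e⁴·2/(2−ε) → ε = 2 − 2(T_e/T_s)⁴ = 2 − 2·(233.9/245)⁴ = 0.3391.

0.339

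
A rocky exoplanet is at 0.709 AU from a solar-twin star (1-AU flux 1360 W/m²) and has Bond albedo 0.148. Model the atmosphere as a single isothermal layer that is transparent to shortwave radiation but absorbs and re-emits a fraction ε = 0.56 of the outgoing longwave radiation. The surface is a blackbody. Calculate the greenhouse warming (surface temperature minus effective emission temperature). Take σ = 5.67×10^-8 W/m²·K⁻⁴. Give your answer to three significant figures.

27.2 kelvin

Flux at the orbit: S = 1360/(0.709)² = 2705 W/m².
Effective emission temperature (TOA balance): σT_e⁴ = S(1−α)/4 = 576.3 W/m² → T_e = 317.5 K.
The surface balance (absorbed SW + ε·downward IR = σT_s⁴) with T_a⁴ = T_s⁴/2 reduces to T_s = T_e·[2/(2−ε)]^¼ = 344.7 K.
Greenhouse warming: T_s − T_e = 27.18 K.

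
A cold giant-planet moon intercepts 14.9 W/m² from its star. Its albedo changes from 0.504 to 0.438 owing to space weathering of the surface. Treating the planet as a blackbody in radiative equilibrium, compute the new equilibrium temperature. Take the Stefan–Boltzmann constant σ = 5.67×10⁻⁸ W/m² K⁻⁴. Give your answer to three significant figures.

New equilibrium: T₂ = [(1−0.438)·14.90/(4σ)]^(1/4) = 77.95 K.

78.0 K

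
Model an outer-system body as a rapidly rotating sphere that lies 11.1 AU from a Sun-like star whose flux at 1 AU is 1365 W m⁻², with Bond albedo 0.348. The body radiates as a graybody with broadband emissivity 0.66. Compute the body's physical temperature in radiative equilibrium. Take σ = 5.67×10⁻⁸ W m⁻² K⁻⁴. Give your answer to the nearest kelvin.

Irradiance scales as 1/d², so S = 1365 W m⁻² × (1/11.1)² = 11.08 W m⁻².
The planet absorbs (1−α)S over its disc πR² and re-emits over 4πR², so the mean absorbed flux is (1−0.348)·11.08/4 = 1.806 W m⁻².
Radiative balance εσT⁴ = 1.806 gives T = [1.806/(0.66·σ)]^(1/4) = 83.35 K.

83 K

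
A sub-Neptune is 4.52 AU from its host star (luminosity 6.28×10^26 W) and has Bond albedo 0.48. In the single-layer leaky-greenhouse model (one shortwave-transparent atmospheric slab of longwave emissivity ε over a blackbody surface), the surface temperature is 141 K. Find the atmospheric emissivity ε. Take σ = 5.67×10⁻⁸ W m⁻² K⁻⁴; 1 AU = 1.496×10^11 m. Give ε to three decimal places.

d = 4.52 × 1.496×10^11 m = 6.762×10^11 m.
Flux at the orbit: S = L/(4πd²) = 6.28×10^26/(4π·(6.76×10^11)²) = 109.3 W m⁻².
First, T_e = [109.3·(1−0.48)/(4σ)]^(1/4) = 125.8 K.
Since (2−ε)/2 = (T_e/T_s)⁴ = 0.6340, ε = 0.7320.

0.732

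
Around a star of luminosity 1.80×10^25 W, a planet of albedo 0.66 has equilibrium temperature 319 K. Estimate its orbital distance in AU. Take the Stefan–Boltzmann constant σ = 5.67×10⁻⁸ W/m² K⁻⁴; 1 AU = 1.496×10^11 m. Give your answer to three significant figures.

The flux needed for this T is 4σT⁴/(1−0.66) = 6908 W/m².
S = L/(4πd²) → d = √(L/4πS) = √(1.80×10^25/(4π·6908)) = 1.440×10^10 m = 0.09626 AU.

0.0963 AU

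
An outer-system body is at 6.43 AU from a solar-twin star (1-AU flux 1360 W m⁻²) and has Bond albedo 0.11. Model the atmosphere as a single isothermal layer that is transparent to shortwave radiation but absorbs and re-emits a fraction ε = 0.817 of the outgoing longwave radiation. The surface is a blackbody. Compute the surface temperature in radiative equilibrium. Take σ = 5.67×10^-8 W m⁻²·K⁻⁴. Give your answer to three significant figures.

Flux at the orbit: S = 1360/(6.43)² = 32.89 W m⁻².
The planet radiates to space at T_e = [S(1−α)/(4σ)]^(1/4) = 106.6 K.
Surface balance with a leaky layer gives σT_s⁴ = σT_e⁴·2/(2−ε), so T_s = T_e·[2/(2−0.817)]^(1/4) = 121.5 K.

122 kelvin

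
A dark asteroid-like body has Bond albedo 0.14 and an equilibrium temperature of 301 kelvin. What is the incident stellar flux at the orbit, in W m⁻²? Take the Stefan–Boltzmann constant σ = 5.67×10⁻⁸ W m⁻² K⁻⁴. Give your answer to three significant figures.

From S(1−α)/4 = σT⁴: S = 4σT⁴/(1−α).
The emitted flux is σT⁴ = 465.4 W m⁻².
So S = 4×465.4/(1−0.14) = 2165 W m⁻².

2160 W m⁻²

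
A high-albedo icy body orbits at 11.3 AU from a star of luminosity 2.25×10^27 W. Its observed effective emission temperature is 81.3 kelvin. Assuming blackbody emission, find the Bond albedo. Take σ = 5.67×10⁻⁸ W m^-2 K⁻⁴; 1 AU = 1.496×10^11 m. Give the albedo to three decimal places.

0.842

Orbital distance: d = 11.3 AU = 1.690×10^12 m.
Spreading L over a sphere of radius d: S = 2.25×10^27/(4π·1.69×10^12²) = 62.65 W m^-2.
From σT⁴ = S(1−α)/4 we invert for α: 1−α = 4σT⁴/S.
4σT⁴ = 4·5.67×10⁻⁸·(81.3)⁴ = 9.908 W m^-2.
Hence α = 1 − 9.908/62.65 = 0.8419.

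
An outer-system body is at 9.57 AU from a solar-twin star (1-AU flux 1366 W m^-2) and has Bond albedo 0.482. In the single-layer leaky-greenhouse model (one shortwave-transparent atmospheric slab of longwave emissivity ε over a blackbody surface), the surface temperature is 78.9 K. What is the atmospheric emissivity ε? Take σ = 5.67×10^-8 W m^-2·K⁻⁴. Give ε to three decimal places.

0.242

Irradiance scales as 1/d², so S = 1366 W m^-2 × (1/9.57)² = 14.92 W m^-2.
TOA balance gives T_e = 76.40 K.
Since (2−ε)/2 = (T_e/T_s)⁴ = 0.8790, ε = 0.2419.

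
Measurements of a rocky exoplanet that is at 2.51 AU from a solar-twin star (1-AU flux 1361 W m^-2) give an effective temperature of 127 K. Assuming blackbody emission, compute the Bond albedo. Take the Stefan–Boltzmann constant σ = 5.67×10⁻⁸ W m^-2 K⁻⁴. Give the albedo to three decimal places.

Irradiance scales as 1/d², so S = 1361 W m^-2 × (1/2.51)² = 216.0 W m^-2.
From σT⁴ = S(1−α)/4 we invert for α: 1−α = 4σT⁴/S.
σT⁴ = 14.75 W m^-2, so 4σT⁴ = 59.00 W m^-2.
Hence α = 1 − 59.00/216.0 = 0.7269.

0.727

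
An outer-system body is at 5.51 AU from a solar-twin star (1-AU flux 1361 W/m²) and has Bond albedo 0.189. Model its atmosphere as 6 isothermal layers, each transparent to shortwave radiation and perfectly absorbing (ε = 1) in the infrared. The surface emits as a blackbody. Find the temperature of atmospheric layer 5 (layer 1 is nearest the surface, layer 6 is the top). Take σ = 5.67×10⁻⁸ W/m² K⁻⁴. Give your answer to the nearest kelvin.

Flux at the orbit: S = 1361/(5.51)² = 44.83 W/m².
OLR = S(1−α)/4 = 9.089 W/m²; the top layer radiates at T_e = 112.5 K.
In the N-layer model, layer k (counted from the surface) has T_k = (N+1−k)^(1/4)·T_e.
With k = 5: T_5 = (6+1−5)^¼·112.5 K = 133.8 K.

134 K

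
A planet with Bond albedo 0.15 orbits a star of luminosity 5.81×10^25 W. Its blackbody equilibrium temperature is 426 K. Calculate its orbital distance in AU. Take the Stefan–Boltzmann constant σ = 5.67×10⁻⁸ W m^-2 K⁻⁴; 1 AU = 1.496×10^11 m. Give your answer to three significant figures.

0.153 AU

Energy balance gives S = 4σT⁴/(1−α) = 8787 W m^-2.
S = L/(4πd²) → d = √(L/4πS) = √(5.81×10^25/(4π·8787)) = 2.294×10^10 m = 0.1533 AU.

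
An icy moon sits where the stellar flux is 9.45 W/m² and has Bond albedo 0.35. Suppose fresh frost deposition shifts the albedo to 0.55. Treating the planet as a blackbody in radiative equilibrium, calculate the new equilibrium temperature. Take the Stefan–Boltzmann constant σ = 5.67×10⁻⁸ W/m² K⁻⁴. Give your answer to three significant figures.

65.8 K

With the new albedo, S(1−α₂)/4 = 1.063 W/m², so T₂ = 65.80 K.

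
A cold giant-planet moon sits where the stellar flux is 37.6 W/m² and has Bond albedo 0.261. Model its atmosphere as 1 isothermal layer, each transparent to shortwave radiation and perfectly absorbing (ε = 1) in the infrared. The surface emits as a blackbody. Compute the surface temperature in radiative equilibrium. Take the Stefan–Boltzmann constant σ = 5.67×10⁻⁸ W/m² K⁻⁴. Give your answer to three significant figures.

OLR = S(1−α)/4 = 6.947 W/m²; the top layer radiates at T_e = 105.2 K.
With N = 1 opaque layers, T_s = (N+1)^(1/4)·T_e = 2^(1/4)·105.2 = 125.1 K.

125 K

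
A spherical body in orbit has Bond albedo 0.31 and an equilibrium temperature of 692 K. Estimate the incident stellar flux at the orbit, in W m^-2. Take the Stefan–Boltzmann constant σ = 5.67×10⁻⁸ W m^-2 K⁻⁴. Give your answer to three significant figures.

From S(1−α)/4 = σT⁴: S = 4σT⁴/(1−α).
The emitted flux is σT⁴ = 13000 W m^-2.
So S = 4×13000/(1−0.31) = 75370 W m^-2.

75400 W m^-2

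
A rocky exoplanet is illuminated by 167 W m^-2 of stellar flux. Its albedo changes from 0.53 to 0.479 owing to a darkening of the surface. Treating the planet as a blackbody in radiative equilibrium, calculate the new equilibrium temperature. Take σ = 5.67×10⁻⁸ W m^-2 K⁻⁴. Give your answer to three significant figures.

T₂ = [S(1−α₂)/(4σ)]^(1/4) = [167.0·0.521/(4σ)]^(1/4) = 140.0 K.

140 kelvin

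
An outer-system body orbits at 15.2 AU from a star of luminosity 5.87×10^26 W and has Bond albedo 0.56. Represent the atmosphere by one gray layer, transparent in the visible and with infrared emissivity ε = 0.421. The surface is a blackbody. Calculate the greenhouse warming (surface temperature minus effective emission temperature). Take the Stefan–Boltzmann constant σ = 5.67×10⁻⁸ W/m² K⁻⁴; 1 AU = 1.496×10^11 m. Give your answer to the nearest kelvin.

4 K

d = 15.2 × 1.496×10^11 m = 2.274×10^12 m.
S = L/(4πd²) = 9.034 W/m².
The planet radiates to space at T_e = [S(1−α)/(4σ)]^(1/4) = 64.70 K.
For a single slab of emissivity ε, T_s⁴ = 2T_e⁴/(2−ε); thus T_s = 64.70·(1.267)^(1/4) = 68.64 K.
Greenhouse warming: T_s − T_e = 3.938 K.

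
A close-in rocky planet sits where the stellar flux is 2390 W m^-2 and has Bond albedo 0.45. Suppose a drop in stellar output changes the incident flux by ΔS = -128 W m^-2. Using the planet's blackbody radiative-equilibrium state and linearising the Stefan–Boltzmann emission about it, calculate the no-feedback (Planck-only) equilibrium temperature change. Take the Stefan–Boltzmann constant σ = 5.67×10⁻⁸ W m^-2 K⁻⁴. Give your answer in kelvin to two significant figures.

Reference equilibrium: T_e = [S(1−α)/(4σ)]^(1/4) = 275.9 K.
TOA radiative forcing: ΔF = (1−α)ΔS/4 = 0.55·(-128)/4 = -17.60 W m^-2.
Linearising σT⁴ gives d(σT⁴)/dT = 4σT_e³ = 4.764 W m^-2 per K.
Hence the no-feedback warming is ΔF/(4σT_e³) = -3.69 K.

-3.7 kelvin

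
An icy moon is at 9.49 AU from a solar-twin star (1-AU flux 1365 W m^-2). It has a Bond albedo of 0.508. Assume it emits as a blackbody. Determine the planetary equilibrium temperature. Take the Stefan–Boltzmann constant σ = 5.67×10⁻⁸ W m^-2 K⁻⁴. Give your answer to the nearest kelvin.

76 K

By the inverse-square law, S = 1365/9.49² = 15.16 W m^-2.
Averaging over the sphere, the absorbed flux is S(1−α)/4 = 1.864 W m^-2.
Balancing against σT⁴: T = (1.864/5.67×10⁻⁸)^(1/4) = 75.72 K.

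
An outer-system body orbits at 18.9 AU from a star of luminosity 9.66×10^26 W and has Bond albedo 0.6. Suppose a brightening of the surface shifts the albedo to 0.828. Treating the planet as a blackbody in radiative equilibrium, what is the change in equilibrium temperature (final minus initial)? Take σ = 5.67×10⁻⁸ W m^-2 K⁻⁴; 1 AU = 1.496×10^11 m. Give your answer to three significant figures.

d = 18.9 × 1.496×10^11 m = 2.827×10^12 m.
Flux at the orbit: S = L/(4πd²) = 9.66×10^26/(4π·(2.83×10^12)²) = 9.616 W m^-2.
With α = 0.6, T₁ = 64.17 K.
After:  T₂ = [9.616·0.172/(4σ)]^(1/4) = 51.97 K.
ΔT = T₂ − T₁ = -12.21 K.

-12.2 kelvin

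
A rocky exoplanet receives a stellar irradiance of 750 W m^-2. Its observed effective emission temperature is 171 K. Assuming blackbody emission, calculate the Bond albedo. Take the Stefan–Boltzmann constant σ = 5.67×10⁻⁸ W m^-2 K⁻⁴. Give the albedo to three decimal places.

From σT⁴ = S(1−α)/4 we invert for α: 1−α = 4σT⁴/S.
σT⁴ = 48.48 W m^-2, so 4σT⁴ = 193.9 W m^-2.
1−α = 193.9/750.0 = 0.2586, so α = 0.7414.

0.741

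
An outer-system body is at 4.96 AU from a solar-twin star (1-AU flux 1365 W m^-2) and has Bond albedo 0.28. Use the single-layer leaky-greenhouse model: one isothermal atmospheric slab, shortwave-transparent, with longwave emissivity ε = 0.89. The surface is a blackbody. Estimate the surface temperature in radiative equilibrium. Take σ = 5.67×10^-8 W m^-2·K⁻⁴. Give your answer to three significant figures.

133 K

Irradiance scales as 1/d², so S = 1365 W m^-2 × (1/4.96)² = 55.48 W m^-2.
At the top of the atmosphere, σT_e⁴ = S(1−α)/4 = 9.987 W m^-2, giving T_e = 115.2 K.
The surface balance (absorbed SW + ε·downward IR = σT_s⁴) with T_a⁴ = T_s⁴/2 reduces to T_s = T_e·[2/(2−ε)]^¼ = 133.5 K.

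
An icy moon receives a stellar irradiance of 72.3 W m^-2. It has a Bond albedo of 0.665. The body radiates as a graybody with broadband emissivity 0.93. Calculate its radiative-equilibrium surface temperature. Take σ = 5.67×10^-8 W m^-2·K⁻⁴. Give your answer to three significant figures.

The planet absorbs (1−α)S over its disc πR² and re-emits over 4πR², so the mean absorbed flux is (1−0.665)·72.30/4 = 6.055 W m^-2.
Equating to εσT⁴ with ε = 0.93: T = (6.055/0.93σ)^(1/4) = 103.5 K.

104 kelvin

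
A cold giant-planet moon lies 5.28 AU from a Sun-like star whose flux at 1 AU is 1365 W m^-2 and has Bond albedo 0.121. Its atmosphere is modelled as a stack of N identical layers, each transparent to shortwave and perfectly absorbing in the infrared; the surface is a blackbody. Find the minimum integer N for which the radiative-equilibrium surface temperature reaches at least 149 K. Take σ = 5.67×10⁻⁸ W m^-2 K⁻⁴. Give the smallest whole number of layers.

2

Irradiance scales as 1/d², so S = 1365 W m^-2 × (1/5.28)² = 48.96 W m^-2.
The effective emission temperature is T_e = [S(1−α)/(4σ)]^¼ = 117.4 K.
Need (N+1)T_e⁴ ≥ T_s⁴, i.e. N+1 ≥ (149/117.4)⁴ = 2.597.
Rounding up, N = 2.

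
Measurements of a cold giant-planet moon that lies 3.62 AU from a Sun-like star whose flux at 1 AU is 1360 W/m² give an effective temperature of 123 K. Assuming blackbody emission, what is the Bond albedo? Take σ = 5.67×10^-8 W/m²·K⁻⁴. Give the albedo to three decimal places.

0.500

Irradiance scales as 1/d², so S = 1360 W/m² × (1/3.62)² = 103.8 W/m².
From σT⁴ = S(1−α)/4 we invert for α: 1−α = 4σT⁴/S.
σT⁴ = 12.98 W/m², so 4σT⁴ = 51.91 W/m².
1−α = 51.91/103.8 = 0.5002, so α = 0.4998.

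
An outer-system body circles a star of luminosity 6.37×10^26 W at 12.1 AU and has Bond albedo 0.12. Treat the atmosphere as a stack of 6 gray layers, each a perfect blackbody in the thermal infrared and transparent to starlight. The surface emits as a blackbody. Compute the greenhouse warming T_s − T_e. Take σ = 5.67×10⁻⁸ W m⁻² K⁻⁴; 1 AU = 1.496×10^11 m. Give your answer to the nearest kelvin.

55 K

d = 12.1 × 1.496×10^11 m = 1.810×10^12 m.
S = L/(4πd²) = 15.47 W m⁻².
The effective emission temperature is T_e = [S(1−α)/(4σ)]^¼ = 88.02 K.
Surface: T_s = (7)^¼·T_e = 143.2 K.
So the greenhouse effect raises the surface by 143.2 − 88.02 = 55.15 K.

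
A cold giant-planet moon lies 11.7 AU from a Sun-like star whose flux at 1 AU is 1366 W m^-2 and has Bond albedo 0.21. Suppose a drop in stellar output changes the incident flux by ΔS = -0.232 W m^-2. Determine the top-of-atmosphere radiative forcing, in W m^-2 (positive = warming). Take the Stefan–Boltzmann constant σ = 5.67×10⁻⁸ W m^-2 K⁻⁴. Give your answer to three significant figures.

Flux at the orbit: S = 1366/(11.7)² = 9.979 W m^-2.
Only a fraction (1−α) is absorbed and it's spread over 4πR², so ΔF = (1−α)ΔS/4 = -0.04582 W m^-2.

-0.0458 W m^-2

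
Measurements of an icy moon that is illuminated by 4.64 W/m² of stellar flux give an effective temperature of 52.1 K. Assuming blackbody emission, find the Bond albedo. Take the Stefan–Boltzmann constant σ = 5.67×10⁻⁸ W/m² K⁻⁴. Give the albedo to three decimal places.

0.640

Rearranging the radiative balance, α = 1 − 4σT⁴/S.
4σT⁴ = 4·5.67×10⁻⁸·(52.1)⁴ = 1.671 W/m².
Hence α = 1 − 1.671/4.640 = 0.6399.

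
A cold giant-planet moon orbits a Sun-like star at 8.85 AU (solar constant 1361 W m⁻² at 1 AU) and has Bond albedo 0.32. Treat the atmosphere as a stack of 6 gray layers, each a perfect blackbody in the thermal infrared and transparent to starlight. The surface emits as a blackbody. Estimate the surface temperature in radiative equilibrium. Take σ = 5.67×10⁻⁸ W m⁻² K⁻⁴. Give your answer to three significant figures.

Flux at the orbit: S = 1361/(8.85)² = 17.38 W m⁻².
OLR = S(1−α)/4 = 2.954 W m⁻²; the top layer radiates at T_e = 84.96 K.
For an N-layer opaque stack, T_s⁴ = (N+1)T_e⁴, hence T_s = (7)^(1/4)×84.96 K = 138.2 K.

138 K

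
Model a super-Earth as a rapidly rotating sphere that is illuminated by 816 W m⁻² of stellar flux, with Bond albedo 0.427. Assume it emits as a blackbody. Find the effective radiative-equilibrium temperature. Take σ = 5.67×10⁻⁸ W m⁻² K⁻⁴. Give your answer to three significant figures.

213 kelvin

Averaging over the sphere, the absorbed flux is S(1−α)/4 = 116.9 W m⁻².
Balancing against σT⁴: T = (116.9/5.67×10⁻⁸)^(1/4) = 213.1 K.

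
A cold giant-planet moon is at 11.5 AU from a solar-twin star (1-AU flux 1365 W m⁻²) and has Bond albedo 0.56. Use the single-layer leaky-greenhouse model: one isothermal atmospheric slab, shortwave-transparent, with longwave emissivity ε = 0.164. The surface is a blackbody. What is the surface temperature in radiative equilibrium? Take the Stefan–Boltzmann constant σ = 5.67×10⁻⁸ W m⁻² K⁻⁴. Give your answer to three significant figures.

Flux at the orbit: S = 1365/(11.5)² = 10.32 W m⁻².
The planet radiates to space at T_e = [S(1−α)/(4σ)]^(1/4) = 66.89 K.
For a single slab of emissivity ε, T_s⁴ = 2T_e⁴/(2−ε); thus T_s = 66.89·(1.089)^(1/4) = 68.34 K.

68.3 K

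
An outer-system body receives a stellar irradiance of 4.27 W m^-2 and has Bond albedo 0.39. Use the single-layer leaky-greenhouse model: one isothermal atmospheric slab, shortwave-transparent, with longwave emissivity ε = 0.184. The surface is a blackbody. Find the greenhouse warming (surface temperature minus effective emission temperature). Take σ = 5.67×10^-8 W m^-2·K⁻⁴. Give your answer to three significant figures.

At the top of the atmosphere, σT_e⁴ = S(1−α)/4 = 0.6512 W m^-2, giving T_e = 58.21 K.
Surface balance with a leaky layer gives σT_s⁴ = σT_e⁴·2/(2−ε), so T_s = T_e·[2/(2−0.184)]^(1/4) = 59.64 K.
Greenhouse warming: T_s − T_e = 1.422 K.

1.42 kelvin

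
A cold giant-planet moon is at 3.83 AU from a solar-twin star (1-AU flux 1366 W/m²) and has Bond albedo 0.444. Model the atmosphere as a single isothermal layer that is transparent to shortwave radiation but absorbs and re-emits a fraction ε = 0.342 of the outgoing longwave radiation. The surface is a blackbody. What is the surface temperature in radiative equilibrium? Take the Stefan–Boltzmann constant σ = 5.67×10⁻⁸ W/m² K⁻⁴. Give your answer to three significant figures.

By the inverse-square law, S = 1366/3.83² = 93.12 W/m².
At the top of the atmosphere, σT_e⁴ = S(1−α)/4 = 12.94 W/m², giving T_e = 122.9 K.
For a single slab of emissivity ε, T_s⁴ = 2T_e⁴/(2−ε); thus T_s = 122.9·(1.206)^(1/4) = 128.8 K.

129 K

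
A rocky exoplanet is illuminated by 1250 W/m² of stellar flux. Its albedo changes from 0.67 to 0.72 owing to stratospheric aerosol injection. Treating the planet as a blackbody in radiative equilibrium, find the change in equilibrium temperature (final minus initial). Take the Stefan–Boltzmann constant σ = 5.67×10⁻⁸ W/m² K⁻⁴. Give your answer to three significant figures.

Before: T₁ = [1250·0.33/(4σ)]^(1/4) = 206.5 K.
After:  T₂ = [1250·0.28/(4σ)]^(1/4) = 198.2 K.
ΔT = T₂ − T₁ = -8.311 K.

-8.31 K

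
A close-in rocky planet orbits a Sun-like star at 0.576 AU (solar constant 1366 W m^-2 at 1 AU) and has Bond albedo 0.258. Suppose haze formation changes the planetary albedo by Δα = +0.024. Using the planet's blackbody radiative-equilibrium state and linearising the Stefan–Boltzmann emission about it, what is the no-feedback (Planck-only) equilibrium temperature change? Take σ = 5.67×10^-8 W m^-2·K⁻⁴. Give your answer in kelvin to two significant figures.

Flux at the orbit: S = 1366/(0.576)² = 4117 W m^-2.
The baseline emission temperature is T_e = 340.7 K.
ΔF = −(S/4)Δα = −(4117/4)×(+0.024) = -24.70 W m^-2.
The Planck feedback parameter is 4σT_e³ = 8.967 W m^-2/K.
ΔT₀ = ΔF/λ_P = -24.70/8.967 = -2.75 K.

-2.8 K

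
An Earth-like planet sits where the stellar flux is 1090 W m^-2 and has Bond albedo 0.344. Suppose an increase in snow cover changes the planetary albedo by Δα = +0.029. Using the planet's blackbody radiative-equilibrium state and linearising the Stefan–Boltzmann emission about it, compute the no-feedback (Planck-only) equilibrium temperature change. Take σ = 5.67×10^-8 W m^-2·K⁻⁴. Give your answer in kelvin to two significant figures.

Reference equilibrium: T_e = [S(1−α)/(4σ)]^(1/4) = 237.0 K.
ΔF = −(S/4)Δα = −(1090/4)×(+0.029) = -7.903 W m^-2.
Planck response: λ_P = 4σT_e³ = 4·5.67×10⁻⁸·(237.0)³ = 3.018 W m^-2/K.
ΔT₀ = ΔF/λ_P = -7.903/3.018 = -2.62 K.

-2.6 kelvin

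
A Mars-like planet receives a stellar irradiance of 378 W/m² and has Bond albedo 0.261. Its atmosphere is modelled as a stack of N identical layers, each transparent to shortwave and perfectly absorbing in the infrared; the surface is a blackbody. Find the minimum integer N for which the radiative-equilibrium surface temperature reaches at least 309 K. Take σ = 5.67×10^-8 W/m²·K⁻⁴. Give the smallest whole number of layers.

Top-of-atmosphere balance: σT_e⁴ = S(1−α)/4 = 69.84 W/m² → T_e = 187.3 K.
T_s = (N+1)^(1/4)·T_e ≥ 309 K requires N+1 ≥ (T_s/T_e)⁴ = (309/187.3)⁴ = 7.402.
So N ≥ 6.402; the smallest integer is N = 7.

7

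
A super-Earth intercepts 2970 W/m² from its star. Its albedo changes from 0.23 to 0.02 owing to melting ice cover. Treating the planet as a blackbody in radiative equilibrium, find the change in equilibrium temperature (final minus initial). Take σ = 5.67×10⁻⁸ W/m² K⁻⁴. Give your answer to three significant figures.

With α = 0.23, T₁ = 316.9 K.
Final:   T₂ = [S(1−0.02)/(4σ)]^(1/4) = 336.6 K.
ΔT = T₂ − T₁ = 19.69 K.

19.7 K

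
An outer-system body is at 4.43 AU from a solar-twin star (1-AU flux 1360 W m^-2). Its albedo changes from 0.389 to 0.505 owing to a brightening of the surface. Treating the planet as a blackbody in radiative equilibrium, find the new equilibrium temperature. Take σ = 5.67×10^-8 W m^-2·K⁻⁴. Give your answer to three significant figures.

Irradiance scales as 1/d², so S = 1360 W m^-2 × (1/4.43)² = 69.30 W m^-2.
With the new albedo, S(1−α₂)/4 = 8.576 W m^-2, so T₂ = 110.9 K.

111 K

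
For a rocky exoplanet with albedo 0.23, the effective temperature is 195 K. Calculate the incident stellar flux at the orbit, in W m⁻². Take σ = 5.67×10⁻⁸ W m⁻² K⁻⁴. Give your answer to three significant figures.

426 W m⁻²

From S(1−α)/4 = σT⁴: S = 4σT⁴/(1−α).
The emitted flux is σT⁴ = 81.98 W m⁻².
So S = 4×81.98/(1−0.23) = 425.9 W m⁻².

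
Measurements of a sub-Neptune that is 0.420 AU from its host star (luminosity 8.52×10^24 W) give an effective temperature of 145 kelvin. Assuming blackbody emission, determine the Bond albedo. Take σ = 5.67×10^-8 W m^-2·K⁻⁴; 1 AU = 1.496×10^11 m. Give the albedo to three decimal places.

0.416

d = 0.420 × 1.496×10^11 m = 6.283×10^10 m.
Flux at the orbit: S = L/(4πd²) = 8.52×10^24/(4π·(6.28×10^10)²) = 171.7 W m^-2.
Rearranging the radiative balance, α = 1 − 4σT⁴/S.
4σT⁴ = 4·5.67×10⁻⁸·(145)⁴ = 100.3 W m^-2.
1−α = 100.3/171.7 = 0.5838, so α = 0.4162.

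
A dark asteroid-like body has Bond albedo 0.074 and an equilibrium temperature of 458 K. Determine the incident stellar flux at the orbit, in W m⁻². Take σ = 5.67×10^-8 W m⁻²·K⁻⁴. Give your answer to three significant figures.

Invert the energy balance for S: S = 4σT⁴/(1−α).
The emitted flux is σT⁴ = 2495 W m⁻².
So S = 4×2495/(1−0.074) = 10780 W m⁻².

10800 W m⁻²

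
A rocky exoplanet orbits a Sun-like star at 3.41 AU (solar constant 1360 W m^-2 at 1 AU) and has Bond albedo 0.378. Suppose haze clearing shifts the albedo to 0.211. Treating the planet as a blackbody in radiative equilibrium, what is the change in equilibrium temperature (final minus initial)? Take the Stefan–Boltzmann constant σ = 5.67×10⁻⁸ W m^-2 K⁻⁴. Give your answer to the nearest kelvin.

By the inverse-square law, S = 1360/3.41² = 117.0 W m^-2.
Initial: T₁ = [S(1−0.378)/(4σ)]^(1/4) = 133.8 K.
With α = 0.211, T₂ = 142.0 K.
Change: 142.0 − 133.8 = 8.198 K.

8 K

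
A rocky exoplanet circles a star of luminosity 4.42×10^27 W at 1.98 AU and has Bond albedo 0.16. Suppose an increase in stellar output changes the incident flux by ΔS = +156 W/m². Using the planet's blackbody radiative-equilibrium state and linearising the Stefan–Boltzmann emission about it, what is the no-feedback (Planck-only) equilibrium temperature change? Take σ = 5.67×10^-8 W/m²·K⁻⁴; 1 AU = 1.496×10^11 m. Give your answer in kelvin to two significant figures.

Orbital distance: d = 1.98 AU = 2.962×10^11 m.
Spreading L over a sphere of radius d: S = 4.42×10^27/(4π·2.96×10^11²) = 4009 W/m².
Unperturbed T_e = [4009·(1−0.16)/(4σ)]^¼ = 349.1 K.
TOA radiative forcing: ΔF = (1−α)ΔS/4 = 0.84·(+156)/4 = 32.76 W/m².
Planck response: λ_P = 4σT_e³ = 4·5.67×10⁻⁸·(349.1)³ = 9.647 W/m²/K.
ΔT₀ = ΔF/λ_P = 32.76/9.647 = 3.40 K.

3.4 kelvin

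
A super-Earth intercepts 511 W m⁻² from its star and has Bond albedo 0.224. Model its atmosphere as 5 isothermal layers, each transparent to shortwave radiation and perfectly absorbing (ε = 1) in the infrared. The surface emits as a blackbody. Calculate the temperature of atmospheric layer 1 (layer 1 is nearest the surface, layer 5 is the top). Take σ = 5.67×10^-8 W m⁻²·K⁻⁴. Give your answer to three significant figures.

306 K

Top-of-atmosphere balance: σT_e⁴ = S(1−α)/4 = 99.13 W m⁻² → T_e = 204.5 K.
The net upward flux σT_e⁴ is constant between every pair of levels, so T_k⁴ = (N+1−k)T_e⁴.
With k = 1: T_1 = (5+1−1)^¼·204.5 K = 305.8 K.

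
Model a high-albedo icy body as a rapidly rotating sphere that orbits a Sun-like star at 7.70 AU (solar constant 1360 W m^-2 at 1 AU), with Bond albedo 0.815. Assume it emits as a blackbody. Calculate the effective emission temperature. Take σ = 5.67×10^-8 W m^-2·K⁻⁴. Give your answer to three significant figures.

By the inverse-square law, S = 1360/7.70² = 22.94 W m^-2.
Averaging over the sphere, the absorbed flux is S(1−α)/4 = 1.061 W m^-2.
Set σT⁴ = 1.061 → T = (1.061/σ)^(1/4) = 65.77 K.

65.8 K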